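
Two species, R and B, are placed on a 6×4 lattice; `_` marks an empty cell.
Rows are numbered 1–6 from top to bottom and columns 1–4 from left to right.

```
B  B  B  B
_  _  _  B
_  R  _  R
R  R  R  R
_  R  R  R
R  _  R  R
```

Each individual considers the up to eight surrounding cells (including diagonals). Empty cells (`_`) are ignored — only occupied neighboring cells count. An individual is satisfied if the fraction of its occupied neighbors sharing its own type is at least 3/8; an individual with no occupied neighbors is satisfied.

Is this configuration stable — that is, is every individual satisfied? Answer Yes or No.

(1,1)B 1/1 ok
(1,2)B 2/2 ok
(1,3)B 3/3 ok
(1,4)B 2/2 ok
(2,4)B 2/3 ok
(3,2)R 3/3 ok
(3,4)R 2/3 ok
(4,1)R 3/3 ok
(4,2)R 5/5 ok
(4,3)R 7/7 ok
(4,4)R 4/4 ok
(5,2)R 6/6 ok
(5,3)R 7/7 ok
(5,4)R 5/5 ok
(6,1)R 1/1 ok
(6,3)R 4/4 ok
(6,4)R 3/3 ok
All meet the threshold, so the configuration is stable.

Yes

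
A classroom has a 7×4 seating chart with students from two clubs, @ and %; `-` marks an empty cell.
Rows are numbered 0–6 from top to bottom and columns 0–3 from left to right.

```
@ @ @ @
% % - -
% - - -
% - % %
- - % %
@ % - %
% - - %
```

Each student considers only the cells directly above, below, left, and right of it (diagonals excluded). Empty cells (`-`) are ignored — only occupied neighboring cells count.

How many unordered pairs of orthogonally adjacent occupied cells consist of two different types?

4

Scan each occupied cell's neighbors to the right and below so each pair is counted once.
From row 0: 2 unlike of 5 pairs (running 2/5).
From row 1: 0 unlike of 2 pairs (running 2/7).
From row 2: 0 unlike of 1 pairs (running 2/8).
From row 3: 0 unlike of 3 pairs (running 2/11).
From row 4: 0 unlike of 2 pairs (running 2/13).
From row 5: 2 unlike of 3 pairs (running 4/16).
Total adjacent occupied pairs: 16; unlike-type pairs: 4.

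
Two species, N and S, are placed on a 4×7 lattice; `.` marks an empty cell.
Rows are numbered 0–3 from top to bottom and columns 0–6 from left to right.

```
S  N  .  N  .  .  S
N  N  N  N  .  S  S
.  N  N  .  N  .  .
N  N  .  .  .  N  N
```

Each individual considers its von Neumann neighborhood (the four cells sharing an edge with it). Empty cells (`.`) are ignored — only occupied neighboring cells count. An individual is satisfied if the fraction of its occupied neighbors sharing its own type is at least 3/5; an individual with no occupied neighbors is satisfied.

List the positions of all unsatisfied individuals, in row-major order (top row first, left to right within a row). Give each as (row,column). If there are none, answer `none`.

(0,0), (0,1), (1,0)

(0,0)S 0/2 not
(0,1)N 1/2 not
(0,3)N 1/1 satisfied
(0,6)S 1/1 satisfied
(1,0)N 1/2 not
(1,1)N 4/4 satisfied
(1,2)N 3/3 satisfied
(1,3)N 2/2 satisfied
(1,5)S 1/1 satisfied
(1,6)S 2/2 satisfied
(2,1)N 3/3 satisfied
(2,2)N 2/2 satisfied
(2,4)N 0/0 satisfied
(3,0)N 1/1 satisfied
(3,1)N 2/2 satisfied
(3,5)N 1/1 satisfied
(3,6)N 1/1 satisfied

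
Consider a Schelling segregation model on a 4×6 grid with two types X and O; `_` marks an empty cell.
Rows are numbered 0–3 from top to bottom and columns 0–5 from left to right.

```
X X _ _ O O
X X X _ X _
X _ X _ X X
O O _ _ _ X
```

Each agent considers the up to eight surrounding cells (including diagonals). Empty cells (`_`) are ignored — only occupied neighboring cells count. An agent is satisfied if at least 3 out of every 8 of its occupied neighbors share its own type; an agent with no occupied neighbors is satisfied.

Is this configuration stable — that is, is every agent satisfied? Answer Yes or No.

No

Row 0: (0,0)X 3/3 ✓ · (0,1)X 4/4 ✓ · (0,4)O 1/2 ✓ · (0,5)O 1/2 ✓
Row 1: (1,0)X 4/4 ✓ · (1,1)X 6/6 ✓ · (1,2)X 3/3 ✓ · (1,4)X 2/4 ✓
Row 2: (2,0)X 2/4 ✓ · (2,2)X 2/3 ✓ · (2,4)X 3/3 ✓ · (2,5)X 3/3 ✓
Row 3: (3,0)O 1/2 ✓ · (3,1)O 1/3 ✗ · (3,5)X 2/2 ✓
For instance (3,1) has only 1/3 same-type neighbors, below 3/8.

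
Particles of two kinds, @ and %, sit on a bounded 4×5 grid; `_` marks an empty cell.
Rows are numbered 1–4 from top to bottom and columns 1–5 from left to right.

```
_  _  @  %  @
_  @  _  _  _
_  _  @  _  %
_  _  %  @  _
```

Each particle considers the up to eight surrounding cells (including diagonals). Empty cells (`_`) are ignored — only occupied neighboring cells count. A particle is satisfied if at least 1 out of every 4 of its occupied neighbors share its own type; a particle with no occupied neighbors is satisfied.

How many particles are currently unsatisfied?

4

(1,3)@ 1/2 ok
(1,4)% 0/2 unhappy
(1,5)@ 0/1 unhappy
(2,2)@ 2/2 ok
(3,3)@ 2/3 ok
(3,5)% 0/1 unhappy
(4,3)% 0/2 unhappy
(4,4)@ 1/3 ok
Unsatisfied: (1,4), (1,5), (3,5), (4,3) — 4 in total.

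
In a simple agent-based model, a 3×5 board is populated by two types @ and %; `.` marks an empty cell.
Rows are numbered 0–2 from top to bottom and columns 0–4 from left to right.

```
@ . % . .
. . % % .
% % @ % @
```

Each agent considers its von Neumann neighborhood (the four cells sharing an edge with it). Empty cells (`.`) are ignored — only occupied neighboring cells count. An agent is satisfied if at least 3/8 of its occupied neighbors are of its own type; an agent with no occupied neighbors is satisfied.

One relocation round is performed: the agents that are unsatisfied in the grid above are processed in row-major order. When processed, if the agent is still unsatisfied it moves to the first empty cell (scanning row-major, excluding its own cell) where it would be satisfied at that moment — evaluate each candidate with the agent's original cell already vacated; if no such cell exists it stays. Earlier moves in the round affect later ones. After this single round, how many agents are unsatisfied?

Initially unsatisfied (in order): (2,2), (2,3), (2,4).
  (2,2) → (0,1).
  (2,3): now satisfied by earlier moves; stays.
  (2,4) → (0,4).
Resulting grid:
@ @ % . @
. . % % .
% % . % .
All satisfied now.

0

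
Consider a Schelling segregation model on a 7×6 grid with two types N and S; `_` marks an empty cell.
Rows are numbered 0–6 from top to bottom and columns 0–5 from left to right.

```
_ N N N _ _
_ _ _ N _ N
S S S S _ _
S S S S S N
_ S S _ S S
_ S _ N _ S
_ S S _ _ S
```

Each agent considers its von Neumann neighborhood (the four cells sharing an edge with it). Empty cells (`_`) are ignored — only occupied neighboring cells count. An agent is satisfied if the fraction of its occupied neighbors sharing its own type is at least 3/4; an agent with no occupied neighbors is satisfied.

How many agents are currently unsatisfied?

Row 0: (0,1)N 1/1 ✓ · (0,2)N 2/2 ✓ · (0,3)N 2/2 ✓
Row 1: (1,3)N 1/2 ✗ · (1,5)N 0/0 ✓
Row 2: (2,0)S 2/2 ✓ · (2,1)S 3/3 ✓ · (2,2)S 3/3 ✓ · (2,3)S 2/3 ✗
Row 3: (3,0)S 2/2 ✓ · (3,1)S 4/4 ✓ · (3,2)S 4/4 ✓ · (3,3)S 3/3 ✓ · (3,4)S 2/3 ✗ · (3,5)N 0/2 ✗
Row 4: (4,1)S 3/3 ✓ · (4,2)S 2/2 ✓ · (4,4)S 2/2 ✓ · (4,5)S 2/3 ✗
Row 5: (5,1)S 2/2 ✓ · (5,3)N 0/0 ✓ · (5,5)S 2/2 ✓
Row 6: (6,1)S 2/2 ✓ · (6,2)S 1/1 ✓ · (6,5)S 1/1 ✓
Unsatisfied: (1,3), (2,3), (3,4), (3,5), (4,5) — 5 in total.

5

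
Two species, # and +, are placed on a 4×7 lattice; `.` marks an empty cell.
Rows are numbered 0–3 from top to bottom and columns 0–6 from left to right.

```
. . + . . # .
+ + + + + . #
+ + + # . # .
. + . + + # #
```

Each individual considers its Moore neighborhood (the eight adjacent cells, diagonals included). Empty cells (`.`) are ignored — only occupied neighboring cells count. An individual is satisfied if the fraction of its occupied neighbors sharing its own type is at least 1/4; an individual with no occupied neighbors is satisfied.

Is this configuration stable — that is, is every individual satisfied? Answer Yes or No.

Row 0: (0,2)+ 3/3 ok · (0,5)# 1/2 ok
Row 1: (1,0)+ 3/3 ok · (1,1)+ 6/6 ok · (1,2)+ 5/6 ok · (1,3)+ 4/5 ok · (1,4)+ 1/4 ok · (1,6)# 2/2 ok
Row 2: (2,0)+ 4/4 ok · (2,1)+ 6/6 ok · (2,2)+ 6/7 ok · (2,3)# 0/6 unhappy · (2,5)# 3/5 ok
Row 3: (3,1)+ 3/3 ok · (3,3)+ 2/3 ok · (3,4)+ 1/4 ok · (3,5)# 2/3 ok · (3,6)# 2/2 ok
For instance (2,3) has only 0/6 same-type neighbors, below 1/4.

No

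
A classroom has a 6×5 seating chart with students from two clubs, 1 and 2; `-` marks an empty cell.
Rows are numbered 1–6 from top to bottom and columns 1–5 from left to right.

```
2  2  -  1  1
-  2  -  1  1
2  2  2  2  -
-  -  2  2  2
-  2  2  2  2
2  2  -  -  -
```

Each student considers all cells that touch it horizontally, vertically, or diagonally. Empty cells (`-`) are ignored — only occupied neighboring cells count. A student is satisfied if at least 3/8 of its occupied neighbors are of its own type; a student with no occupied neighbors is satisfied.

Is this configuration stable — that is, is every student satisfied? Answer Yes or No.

(1,1)2 2/2 satisfied
(1,2)2 2/2 satisfied
(1,4)1 3/3 satisfied
(1,5)1 3/3 satisfied
(2,2)2 5/5 satisfied
(2,4)1 3/5 satisfied
(2,5)1 3/4 satisfied
(3,1)2 2/2 satisfied
(3,2)2 4/4 satisfied
(3,3)2 5/6 satisfied
(3,4)2 4/6 satisfied
(4,3)2 7/7 satisfied
(4,4)2 7/7 satisfied
(4,5)2 4/4 satisfied
(5,2)2 4/4 satisfied
(5,3)2 5/5 satisfied
(5,4)2 5/5 satisfied
(5,5)2 3/3 satisfied
(6,1)2 2/2 satisfied
(6,2)2 3/3 satisfied
All meet the threshold, so the configuration is stable.

Yes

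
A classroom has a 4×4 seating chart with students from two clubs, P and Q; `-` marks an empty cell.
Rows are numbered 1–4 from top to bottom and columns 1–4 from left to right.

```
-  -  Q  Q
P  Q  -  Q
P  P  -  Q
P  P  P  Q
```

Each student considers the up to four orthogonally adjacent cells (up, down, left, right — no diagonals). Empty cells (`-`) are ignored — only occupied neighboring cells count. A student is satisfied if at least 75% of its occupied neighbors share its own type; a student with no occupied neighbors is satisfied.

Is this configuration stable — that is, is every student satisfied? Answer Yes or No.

Row 1: (1,3)Q 1/1 ok · (1,4)Q 2/2 ok
Row 2: (2,1)P 1/2 unhappy · (2,2)Q 0/2 unhappy · (2,4)Q 2/2 ok
Row 3: (3,1)P 3/3 ok · (3,2)P 2/3 unhappy · (3,4)Q 2/2 ok
Row 4: (4,1)P 2/2 ok · (4,2)P 3/3 ok · (4,3)P 1/2 unhappy · (4,4)Q 1/2 unhappy
For instance (2,1) has only 1/2 same-type neighbors, below 3/4.

No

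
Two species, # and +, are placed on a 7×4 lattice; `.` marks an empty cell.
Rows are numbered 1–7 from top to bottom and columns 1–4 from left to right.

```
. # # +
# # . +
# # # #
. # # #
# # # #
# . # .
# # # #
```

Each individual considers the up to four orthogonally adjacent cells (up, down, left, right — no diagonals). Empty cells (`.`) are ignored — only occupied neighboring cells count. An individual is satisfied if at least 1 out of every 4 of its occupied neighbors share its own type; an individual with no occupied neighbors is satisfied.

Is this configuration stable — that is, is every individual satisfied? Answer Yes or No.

Yes

Row 1: (1,2)# 2/2 ✓ · (1,3)# 1/2 ✓ · (1,4)+ 1/2 ✓
Row 2: (2,1)# 2/2 ✓ · (2,2)# 3/3 ✓ · (2,4)+ 1/2 ✓
Row 3: (3,1)# 2/2 ✓ · (3,2)# 4/4 ✓ · (3,3)# 3/3 ✓ · (3,4)# 2/3 ✓
Row 4: (4,2)# 3/3 ✓ · (4,3)# 4/4 ✓ · (4,4)# 3/3 ✓
Row 5: (5,1)# 2/2 ✓ · (5,2)# 3/3 ✓ · (5,3)# 4/4 ✓ · (5,4)# 2/2 ✓
Row 6: (6,1)# 2/2 ✓ · (6,3)# 2/2 ✓
Row 7: (7,1)# 2/2 ✓ · (7,2)# 2/2 ✓ · (7,3)# 3/3 ✓ · (7,4)# 1/1 ✓
All meet the threshold, so the configuration is stable.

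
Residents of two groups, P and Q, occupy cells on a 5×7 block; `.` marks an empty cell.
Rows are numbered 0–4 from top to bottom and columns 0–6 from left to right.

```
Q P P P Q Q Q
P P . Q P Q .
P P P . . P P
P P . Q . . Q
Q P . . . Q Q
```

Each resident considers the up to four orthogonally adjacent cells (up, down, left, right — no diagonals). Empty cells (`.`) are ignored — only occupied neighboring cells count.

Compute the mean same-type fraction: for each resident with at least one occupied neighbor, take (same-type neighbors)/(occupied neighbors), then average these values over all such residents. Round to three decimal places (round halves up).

(0,0)Q 0/2
(0,1)P 2/3
(0,2)P 2/2
(0,3)P 1/3
(0,4)Q 1/3
(0,5)Q 3/3
(0,6)Q 1/1
(1,0)P 2/3
(1,1)P 3/3
(1,3)Q 0/2
(1,4)P 0/3
(1,5)Q 1/3
(2,0)P 3/3
(2,1)P 4/4
(2,2)P 1/1
(2,5)P 1/2
(2,6)P 1/2
(3,0)P 2/3
(3,1)P 3/3
(3,3)Q — no occupied neighbors
(3,6)Q 1/2
(4,0)Q 0/2
(4,1)P 1/2
(4,5)Q 1/1
(4,6)Q 2/2
Sum over 24 residents: 0/2 + 2/3 + 2/2 + 1/3 + 1/3 + 3/3 + 1/1 + 2/3 + 3/3 + 0/2 + 0/3 + 1/3 + 3/3 + 4/4 + 1/1 + 1/2 + 1/2 + 2/3 + 3/3 + 1/2 + 0/2 + 1/2 + 1/1 + 2/2 = 15; mean = 15 ÷ 24 = 5/8 = 0.625 → 0.625.

0.625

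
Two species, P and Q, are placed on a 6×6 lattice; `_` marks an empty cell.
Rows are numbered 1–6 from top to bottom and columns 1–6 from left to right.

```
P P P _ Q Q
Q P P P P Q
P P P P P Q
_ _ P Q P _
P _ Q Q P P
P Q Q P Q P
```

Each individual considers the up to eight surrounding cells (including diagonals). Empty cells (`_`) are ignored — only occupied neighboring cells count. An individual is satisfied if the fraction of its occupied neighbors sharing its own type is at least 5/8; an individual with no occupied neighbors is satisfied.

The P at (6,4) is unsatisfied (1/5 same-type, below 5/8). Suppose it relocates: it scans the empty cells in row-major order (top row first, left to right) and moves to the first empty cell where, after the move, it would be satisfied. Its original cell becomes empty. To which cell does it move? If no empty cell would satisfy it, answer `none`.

(1,4)

Vacating (6,4). Empty cells in order:
  (1,4): 4/5 same-type → satisfied — stop here.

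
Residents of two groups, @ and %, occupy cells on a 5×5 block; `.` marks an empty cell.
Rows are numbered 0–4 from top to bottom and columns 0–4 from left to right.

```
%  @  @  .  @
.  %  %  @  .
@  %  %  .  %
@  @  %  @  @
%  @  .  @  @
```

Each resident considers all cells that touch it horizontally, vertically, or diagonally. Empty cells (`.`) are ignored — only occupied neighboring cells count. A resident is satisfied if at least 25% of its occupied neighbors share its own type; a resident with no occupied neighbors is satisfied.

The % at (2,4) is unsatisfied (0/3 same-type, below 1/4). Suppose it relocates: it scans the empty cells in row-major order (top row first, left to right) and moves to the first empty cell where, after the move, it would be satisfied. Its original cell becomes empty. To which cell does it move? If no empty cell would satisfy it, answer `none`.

Vacating (2,4). Empty cells in order:
  (0,3): 1/4 same-type → satisfied — stop here.

(0,3)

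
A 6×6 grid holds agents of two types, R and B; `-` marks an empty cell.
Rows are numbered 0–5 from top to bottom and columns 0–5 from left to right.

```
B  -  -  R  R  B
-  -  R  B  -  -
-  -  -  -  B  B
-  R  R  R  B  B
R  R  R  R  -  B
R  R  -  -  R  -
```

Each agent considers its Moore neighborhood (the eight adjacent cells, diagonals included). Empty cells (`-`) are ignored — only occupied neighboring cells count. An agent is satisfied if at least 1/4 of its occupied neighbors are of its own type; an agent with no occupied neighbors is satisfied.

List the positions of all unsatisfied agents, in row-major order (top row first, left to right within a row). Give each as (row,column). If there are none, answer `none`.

(0,0)B 0/0 ✓
(0,3)R 2/3 ✓
(0,4)R 1/3 ✓
(0,5)B 0/1 ✗
(1,2)R 1/2 ✓
(1,3)B 1/4 ✓
(2,4)B 4/5 ✓
(2,5)B 3/3 ✓
(3,1)R 4/4 ✓
(3,2)R 5/5 ✓
(3,3)R 3/5 ✓
(3,4)B 4/6 ✓
(3,5)B 4/4 ✓
(4,0)R 4/4 ✓
(4,1)R 6/6 ✓
(4,2)R 6/6 ✓
(4,3)R 4/5 ✓
(4,5)B 2/3 ✓
(5,0)R 3/3 ✓
(5,1)R 4/4 ✓
(5,4)R 1/2 ✓

(0,5)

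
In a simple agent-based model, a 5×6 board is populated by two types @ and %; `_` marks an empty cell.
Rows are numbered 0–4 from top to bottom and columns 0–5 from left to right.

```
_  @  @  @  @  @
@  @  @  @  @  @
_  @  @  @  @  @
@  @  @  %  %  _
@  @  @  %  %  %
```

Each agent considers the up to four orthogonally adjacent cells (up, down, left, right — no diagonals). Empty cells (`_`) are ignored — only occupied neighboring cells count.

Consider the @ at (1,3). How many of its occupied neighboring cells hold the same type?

4

Occupied neighbors of (1,3): (0,3)=@, (2,3)=@, (1,2)=@, (1,4)=@.
Same type (@): 4 of 4.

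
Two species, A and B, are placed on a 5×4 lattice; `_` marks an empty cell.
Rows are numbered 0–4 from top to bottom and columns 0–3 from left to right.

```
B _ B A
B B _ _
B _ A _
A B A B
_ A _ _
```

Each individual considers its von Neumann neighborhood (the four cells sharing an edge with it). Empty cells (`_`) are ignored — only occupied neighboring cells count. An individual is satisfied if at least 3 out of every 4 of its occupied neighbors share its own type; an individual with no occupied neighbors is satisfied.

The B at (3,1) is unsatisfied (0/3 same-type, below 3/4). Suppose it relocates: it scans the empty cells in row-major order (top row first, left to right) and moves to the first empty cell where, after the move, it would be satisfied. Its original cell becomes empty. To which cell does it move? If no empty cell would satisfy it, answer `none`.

Vacating (3,1). Empty cells in order:
  (0,1): 3/3 same-type → satisfied — stop here.

(0,1)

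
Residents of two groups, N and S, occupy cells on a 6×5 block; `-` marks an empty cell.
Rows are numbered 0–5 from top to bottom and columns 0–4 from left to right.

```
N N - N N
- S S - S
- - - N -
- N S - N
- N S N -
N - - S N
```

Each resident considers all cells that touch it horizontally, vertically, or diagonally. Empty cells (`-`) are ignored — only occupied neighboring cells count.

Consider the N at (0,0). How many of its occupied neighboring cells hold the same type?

1

Occupied neighbors of (0,0): (0,1)=N, (1,1)=S.
Same type (N): 1 of 2.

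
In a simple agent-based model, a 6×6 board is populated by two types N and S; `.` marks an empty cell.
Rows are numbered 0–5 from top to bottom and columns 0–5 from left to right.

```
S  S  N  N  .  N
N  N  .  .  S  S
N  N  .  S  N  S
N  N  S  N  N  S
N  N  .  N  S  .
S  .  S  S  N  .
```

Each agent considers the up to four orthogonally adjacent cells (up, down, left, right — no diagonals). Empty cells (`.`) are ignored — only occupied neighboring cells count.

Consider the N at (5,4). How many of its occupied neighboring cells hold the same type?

0

Occupied neighbors of (5,4): (4,4)=S, (5,3)=S.
Same type (N): 0 of 2.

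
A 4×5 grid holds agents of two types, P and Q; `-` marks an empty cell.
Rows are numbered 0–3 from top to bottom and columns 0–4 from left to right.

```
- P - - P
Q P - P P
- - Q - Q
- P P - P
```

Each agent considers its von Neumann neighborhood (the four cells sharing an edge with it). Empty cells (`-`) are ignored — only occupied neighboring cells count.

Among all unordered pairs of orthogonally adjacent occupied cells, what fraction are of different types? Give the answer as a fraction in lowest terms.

1/2

Scan each occupied cell's neighbors to the right and below so each pair is counted once.
Row 0: P(0,1)–P(1,1)= P(0,4)–P(1,4)=  → 0/2 unlike.
Row 1: Q(1,0)–P(1,1)≠ P(1,3)–P(1,4)= P(1,4)–Q(2,4)≠  → 2/3 unlike.
Row 2: Q(2,2)–P(3,2)≠ Q(2,4)–P(3,4)≠  → 2/2 unlike.
Row 3: P(3,1)–P(3,2)=  → 0/1 unlike.
Total adjacent occupied pairs: 8; unlike-type pairs: 4.
4/8 reduces to 1/2.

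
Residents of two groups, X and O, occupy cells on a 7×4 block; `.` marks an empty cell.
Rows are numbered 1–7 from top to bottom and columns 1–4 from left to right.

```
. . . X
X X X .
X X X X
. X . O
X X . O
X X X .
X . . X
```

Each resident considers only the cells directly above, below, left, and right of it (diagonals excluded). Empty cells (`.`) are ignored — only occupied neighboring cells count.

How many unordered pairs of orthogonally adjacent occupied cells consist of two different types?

Scan each occupied cell's neighbors to the right and below so each pair is counted once.
Row 2: X(2,1)–X(2,2)= X(2,1)–X(3,1)= X(2,2)–X(2,3)= X(2,2)–X(3,2)= X(2,3)–X(3,3)=  → 0/5 unlike.
Row 3: X(3,1)–X(3,2)= X(3,2)–X(3,3)= X(3,2)–X(4,2)= X(3,3)–X(3,4)= X(3,4)–O(4,4)≠  → 1/5 unlike.
Row 4: X(4,2)–X(5,2)= O(4,4)–O(5,4)=  → 0/2 unlike.
Row 5: X(5,1)–X(5,2)= X(5,1)–X(6,1)= X(5,2)–X(6,2)=  → 0/3 unlike.
Row 6: X(6,1)–X(6,2)= X(6,1)–X(7,1)= X(6,2)–X(6,3)=  → 0/3 unlike.
Total adjacent occupied pairs: 18; unlike-type pairs: 1.

1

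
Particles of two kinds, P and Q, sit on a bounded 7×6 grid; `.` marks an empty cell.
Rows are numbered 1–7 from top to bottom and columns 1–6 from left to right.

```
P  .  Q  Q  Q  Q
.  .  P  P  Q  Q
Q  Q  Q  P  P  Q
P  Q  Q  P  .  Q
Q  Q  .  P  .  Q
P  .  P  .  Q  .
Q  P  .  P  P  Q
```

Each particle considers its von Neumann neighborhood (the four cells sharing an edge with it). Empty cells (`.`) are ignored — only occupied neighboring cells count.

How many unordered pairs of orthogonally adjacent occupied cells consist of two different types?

Scan each occupied cell's neighbors to the right and below so each pair is counted once.
From row 1: 2 unlike of 7 pairs (running 2/7).
From row 2: 3 unlike of 7 pairs (running 5/14).
From row 3: 3 unlike of 10 pairs (running 8/24).
From row 4: 3 unlike of 7 pairs (running 11/31).
From row 5: 1 unlike of 2 pairs (running 12/33).
From row 6: 2 unlike of 2 pairs (running 14/35).
From row 7: 2 unlike of 3 pairs (running 16/38).
Total adjacent occupied pairs: 38; unlike-type pairs: 16.

16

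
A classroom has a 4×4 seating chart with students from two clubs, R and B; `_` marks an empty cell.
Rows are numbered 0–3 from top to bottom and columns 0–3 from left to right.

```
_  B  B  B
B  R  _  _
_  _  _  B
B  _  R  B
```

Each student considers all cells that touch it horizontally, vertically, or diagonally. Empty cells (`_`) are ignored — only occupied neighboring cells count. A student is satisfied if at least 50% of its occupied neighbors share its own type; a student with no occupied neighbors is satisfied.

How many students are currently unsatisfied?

(0,1)B 2/3 ok
(0,2)B 2/3 ok
(0,3)B 1/1 ok
(1,0)B 1/2 ok
(1,1)R 0/3 unhappy
(2,3)B 1/2 ok
(3,0)B 0/0 ok
(3,2)R 0/2 unhappy
(3,3)B 1/2 ok
Unsatisfied: (1,1), (3,2) — 2 in total.

2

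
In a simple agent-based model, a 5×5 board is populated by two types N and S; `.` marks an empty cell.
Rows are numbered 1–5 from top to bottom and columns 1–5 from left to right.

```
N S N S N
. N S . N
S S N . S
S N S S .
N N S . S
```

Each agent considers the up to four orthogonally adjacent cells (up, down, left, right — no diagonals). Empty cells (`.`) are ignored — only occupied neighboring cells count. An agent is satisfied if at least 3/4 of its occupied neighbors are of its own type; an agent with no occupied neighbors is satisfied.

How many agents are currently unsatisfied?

17

Row 1: (1,1)N 0/1 ✗ · (1,2)S 0/3 ✗ · (1,3)N 0/3 ✗ · (1,4)S 0/2 ✗ · (1,5)N 1/2 ✗
Row 2: (2,2)N 0/3 ✗ · (2,3)S 0/3 ✗ · (2,5)N 1/2 ✗
Row 3: (3,1)S 2/2 ✓ · (3,2)S 1/4 ✗ · (3,3)N 0/3 ✗ · (3,5)S 0/1 ✗
Row 4: (4,1)S 1/3 ✗ · (4,2)N 1/4 ✗ · (4,3)S 2/4 ✗ · (4,4)S 1/1 ✓
Row 5: (5,1)N 1/2 ✗ · (5,2)N 2/3 ✗ · (5,3)S 1/2 ✗ · (5,5)S 0/0 ✓
Unsatisfied: (1,1), (1,2), (1,3), (1,4), (1,5), (2,2), (2,3), (2,5), (3,2), (3,3), (3,5), (4,1), (4,2), (4,3), (5,1), (5,2), (5,3) — 17 in total.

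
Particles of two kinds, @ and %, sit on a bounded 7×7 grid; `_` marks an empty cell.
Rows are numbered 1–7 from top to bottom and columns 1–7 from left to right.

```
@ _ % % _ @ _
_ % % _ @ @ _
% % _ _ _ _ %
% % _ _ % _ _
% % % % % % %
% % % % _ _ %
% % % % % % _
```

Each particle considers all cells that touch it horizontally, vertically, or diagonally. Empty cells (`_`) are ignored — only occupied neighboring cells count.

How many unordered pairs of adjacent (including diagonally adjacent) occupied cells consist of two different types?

3

Scan each occupied cell's neighbors to the right and below (and the two forward diagonals) so each pair is counted once.
Row 1: @(1,1)–%(2,2)≠ %(1,3)–%(1,4)= %(1,3)–%(2,3)= %(1,3)–%(2,2)= %(1,4)–@(2,5)≠ %(1,4)–%(2,3)= @(1,6)–@(2,6)= @(1,6)–@(2,5)=  → 2/8 unlike.
Row 2: %(2,2)–%(2,3)= %(2,2)–%(3,2)= %(2,2)–%(3,1)= %(2,3)–%(3,2)= @(2,5)–@(2,6)= @(2,6)–%(3,7)≠  → 1/6 unlike.
Row 3: %(3,1)–%(3,2)= %(3,1)–%(4,1)= %(3,1)–%(4,2)= %(3,2)–%(4,2)= %(3,2)–%(4,1)=  → 0/5 unlike.
Row 4: %(4,1)–%(4,2)= %(4,1)–%(5,1)= %(4,1)–%(5,2)= %(4,2)–%(5,2)= %(4,2)–%(5,3)= %(4,2)–%(5,1)= %(4,5)–%(5,5)= %(4,5)–%(5,6)= %(4,5)–%(5,4)=  → 0/9 unlike.
Row 5: %(5,1)–%(5,2)= %(5,1)–%(6,1)= %(5,1)–%(6,2)= %(5,2)–%(5,3)= %(5,2)–%(6,2)= %(5,2)–%(6,3)= %(5,2)–%(6,1)= %(5,3)–%(5,4)= %(5,3)–%(6,3)= %(5,3)–%(6,4)= %(5,3)–%(6,2)= %(5,4)–%(5,5)= %(5,4)–%(6,4)= %(5,4)–%(6,3)= %(5,5)–%(5,6)= %(5,5)–%(6,4)= %(5,6)–%(5,7)= %(5,6)–%(6,7)= %(5,7)–%(6,7)=  → 0/19 unlike.
Row 6: %(6,1)–%(6,2)= %(6,1)–%(7,1)= %(6,1)–%(7,2)= %(6,2)–%(6,3)= %(6,2)–%(7,2)= %(6,2)–%(7,3)= %(6,2)–%(7,1)= %(6,3)–%(6,4)= %(6,3)–%(7,3)= %(6,3)–%(7,4)= %(6,3)–%(7,2)= %(6,4)–%(7,4)= %(6,4)–%(7,5)= %(6,4)–%(7,3)= %(6,7)–%(7,6)=  → 0/15 unlike.
Row 7: %(7,1)–%(7,2)= %(7,2)–%(7,3)= %(7,3)–%(7,4)= %(7,4)–%(7,5)= %(7,5)–%(7,6)=  → 0/5 unlike.
Total adjacent occupied pairs: 67; unlike-type pairs: 3.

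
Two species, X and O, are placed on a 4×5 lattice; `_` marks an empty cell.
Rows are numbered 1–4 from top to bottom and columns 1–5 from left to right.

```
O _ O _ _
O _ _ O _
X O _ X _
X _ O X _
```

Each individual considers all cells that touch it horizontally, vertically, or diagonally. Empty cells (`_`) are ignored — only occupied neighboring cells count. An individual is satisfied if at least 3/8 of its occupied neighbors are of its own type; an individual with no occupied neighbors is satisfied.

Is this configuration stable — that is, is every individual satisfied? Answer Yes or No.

No

(1,1)O 1/1 ✓
(1,3)O 1/1 ✓
(2,1)O 2/3 ✓
(2,4)O 1/2 ✓
(3,1)X 1/3 ✗
(3,2)O 2/4 ✓
(3,4)X 1/3 ✗
(4,1)X 1/2 ✓
(4,3)O 1/3 ✗
(4,4)X 1/2 ✓
For instance (3,1) has only 1/3 same-type neighbors, below 3/8.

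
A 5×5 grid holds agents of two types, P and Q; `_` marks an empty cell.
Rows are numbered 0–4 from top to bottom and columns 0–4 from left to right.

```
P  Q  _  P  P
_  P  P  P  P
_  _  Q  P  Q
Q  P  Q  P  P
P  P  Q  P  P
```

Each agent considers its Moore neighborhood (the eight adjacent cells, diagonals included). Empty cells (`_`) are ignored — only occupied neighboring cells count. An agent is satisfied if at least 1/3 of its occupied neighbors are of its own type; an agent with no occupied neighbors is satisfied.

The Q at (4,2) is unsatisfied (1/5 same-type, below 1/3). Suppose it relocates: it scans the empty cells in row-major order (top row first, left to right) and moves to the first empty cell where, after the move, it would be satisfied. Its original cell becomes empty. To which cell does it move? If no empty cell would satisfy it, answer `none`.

(1,0)

Vacating (4,2). Empty cells in order:
  (0,2): 1/5 same-type → still unsatisfied.
  (1,0): 1/3 same-type → satisfied — stop here.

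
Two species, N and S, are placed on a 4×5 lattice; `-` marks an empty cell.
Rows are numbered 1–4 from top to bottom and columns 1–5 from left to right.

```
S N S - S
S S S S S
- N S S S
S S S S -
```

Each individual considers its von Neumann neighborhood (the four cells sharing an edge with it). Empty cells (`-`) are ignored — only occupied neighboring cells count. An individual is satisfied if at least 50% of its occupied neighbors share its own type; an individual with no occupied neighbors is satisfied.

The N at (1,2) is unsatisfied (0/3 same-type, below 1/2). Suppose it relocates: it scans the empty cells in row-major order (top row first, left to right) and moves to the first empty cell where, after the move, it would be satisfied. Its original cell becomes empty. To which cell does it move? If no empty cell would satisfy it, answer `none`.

Vacating (1,2). Empty cells in order:
  (1,4): 0/3 same-type → still unsatisfied.
  (3,1): 1/3 same-type → still unsatisfied.
  (4,5): 0/2 same-type → still unsatisfied.

none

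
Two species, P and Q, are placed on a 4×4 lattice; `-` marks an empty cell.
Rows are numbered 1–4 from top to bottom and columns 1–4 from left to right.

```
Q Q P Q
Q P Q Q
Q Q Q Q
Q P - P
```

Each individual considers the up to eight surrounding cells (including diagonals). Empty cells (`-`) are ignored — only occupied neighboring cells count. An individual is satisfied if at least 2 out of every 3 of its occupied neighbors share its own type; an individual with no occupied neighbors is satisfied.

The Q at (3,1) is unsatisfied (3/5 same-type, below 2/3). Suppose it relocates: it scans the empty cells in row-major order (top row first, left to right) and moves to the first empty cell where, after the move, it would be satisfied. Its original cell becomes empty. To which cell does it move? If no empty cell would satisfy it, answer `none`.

Vacating (3,1). Empty cells in order:
  (4,3): 3/5 same-type → still unsatisfied.

none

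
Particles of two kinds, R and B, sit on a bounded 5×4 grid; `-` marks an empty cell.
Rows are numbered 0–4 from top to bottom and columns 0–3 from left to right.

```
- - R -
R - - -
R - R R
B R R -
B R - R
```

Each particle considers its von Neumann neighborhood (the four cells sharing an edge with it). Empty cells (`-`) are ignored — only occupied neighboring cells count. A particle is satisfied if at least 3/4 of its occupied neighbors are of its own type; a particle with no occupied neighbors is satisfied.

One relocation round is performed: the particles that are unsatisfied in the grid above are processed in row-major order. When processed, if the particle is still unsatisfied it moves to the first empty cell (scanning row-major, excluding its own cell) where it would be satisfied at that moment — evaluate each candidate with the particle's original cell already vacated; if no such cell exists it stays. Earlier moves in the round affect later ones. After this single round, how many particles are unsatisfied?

Initially unsatisfied (in order): (2,0), (3,0), (3,1), (4,0), (4,1).
  (2,0) → (0,0).
  (3,0): no empty cell satisfies it; stays.
  (3,1) → (0,1).
  (4,0): no empty cell satisfies it; stays.
  (4,1) → (0,3).
Resulting grid:
R R R R
R - - -
- - R R
B - R -
B - - R
All satisfied now.

0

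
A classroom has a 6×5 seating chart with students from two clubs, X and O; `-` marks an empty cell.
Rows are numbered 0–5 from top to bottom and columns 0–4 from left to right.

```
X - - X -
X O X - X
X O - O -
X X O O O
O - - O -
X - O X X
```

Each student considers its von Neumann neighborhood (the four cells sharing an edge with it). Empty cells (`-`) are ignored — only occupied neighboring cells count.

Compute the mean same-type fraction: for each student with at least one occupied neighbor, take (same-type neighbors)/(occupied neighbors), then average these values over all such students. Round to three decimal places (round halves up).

0.519

Row 0: (0,0)X 1/1 · (0,3)X — no occupied neighbors
Row 1: (1,0)X 2/3 · (1,1)O 1/3 · (1,2)X 0/1 · (1,4)X — no occupied neighbors
Row 2: (2,0)X 2/3 · (2,1)O 1/3 · (2,3)O 1/1
Row 3: (3,0)X 2/3 · (3,1)X 1/3 · (3,2)O 1/2 · (3,3)O 4/4 · (3,4)O 1/1
Row 4: (4,0)O 0/2 · (4,3)O 1/2
Row 5: (5,0)X 0/1 · (5,2)O 0/1 · (5,3)X 1/3 · (5,4)X 1/1
Sum over 18 students: 1/1 + 2/3 + 1/3 + 0/1 + 2/3 + 1/3 + 1/1 + 2/3 + 1/3 + 1/2 + 4/4 + 1/1 + 0/2 + 1/2 + 0/1 + 0/1 + 1/3 + 1/1 = 28/3; mean = 28/3 ÷ 18 = 14/27 = 0.518518… → 0.519.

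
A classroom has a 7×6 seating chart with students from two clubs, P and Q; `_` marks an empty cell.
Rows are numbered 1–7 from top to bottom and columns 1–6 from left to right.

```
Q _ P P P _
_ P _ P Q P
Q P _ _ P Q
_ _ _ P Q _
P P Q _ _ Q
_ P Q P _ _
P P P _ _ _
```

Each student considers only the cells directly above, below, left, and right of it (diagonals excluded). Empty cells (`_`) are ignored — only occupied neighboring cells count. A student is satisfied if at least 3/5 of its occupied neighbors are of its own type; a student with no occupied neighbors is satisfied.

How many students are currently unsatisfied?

(1,1)Q 0/0 ✓
(1,3)P 1/1 ✓
(1,4)P 3/3 ✓
(1,5)P 1/2 ✗
(2,2)P 1/1 ✓
(2,4)P 1/2 ✗
(2,5)Q 0/4 ✗
(2,6)P 0/2 ✗
(3,1)Q 0/1 ✗
(3,2)P 1/2 ✗
(3,5)P 0/3 ✗
(3,6)Q 0/2 ✗
(4,4)P 0/1 ✗
(4,5)Q 0/2 ✗
(5,1)P 1/1 ✓
(5,2)P 2/3 ✓
(5,3)Q 1/2 ✗
(5,6)Q 0/0 ✓
(6,2)P 2/3 ✓
(6,3)Q 1/4 ✗
(6,4)P 0/1 ✗
(7,1)P 1/1 ✓
(7,2)P 3/3 ✓
(7,3)P 1/2 ✗
Unsatisfied: (1,5), (2,4), (2,5), (2,6), (3,1), (3,2), (3,5), (3,6), (4,4), (4,5), (5,3), (6,3), (6,4), (7,3) — 14 in total.

14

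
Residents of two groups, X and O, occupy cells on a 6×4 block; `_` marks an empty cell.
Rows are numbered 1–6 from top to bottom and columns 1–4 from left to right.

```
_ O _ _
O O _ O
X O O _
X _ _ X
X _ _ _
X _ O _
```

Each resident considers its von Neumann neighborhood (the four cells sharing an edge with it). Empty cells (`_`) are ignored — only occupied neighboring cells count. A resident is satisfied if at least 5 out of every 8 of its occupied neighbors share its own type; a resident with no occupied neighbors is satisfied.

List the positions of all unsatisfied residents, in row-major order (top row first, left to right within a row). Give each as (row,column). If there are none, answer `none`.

(1,2)O 1/1 ok
(2,1)O 1/2 unhappy
(2,2)O 3/3 ok
(2,4)O 0/0 ok
(3,1)X 1/3 unhappy
(3,2)O 2/3 ok
(3,3)O 1/1 ok
(4,1)X 2/2 ok
(4,4)X 0/0 ok
(5,1)X 2/2 ok
(6,1)X 1/1 ok
(6,3)O 0/0 ok

(2,1), (3,1)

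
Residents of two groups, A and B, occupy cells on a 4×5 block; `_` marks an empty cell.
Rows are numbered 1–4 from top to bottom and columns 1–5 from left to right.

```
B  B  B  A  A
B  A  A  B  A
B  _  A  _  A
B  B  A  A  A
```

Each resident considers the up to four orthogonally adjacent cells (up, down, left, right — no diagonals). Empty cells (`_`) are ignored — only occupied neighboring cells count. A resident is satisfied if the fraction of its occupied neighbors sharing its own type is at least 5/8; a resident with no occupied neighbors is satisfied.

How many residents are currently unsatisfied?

6

(1,1)B 2/2 ok
(1,2)B 2/3 ok
(1,3)B 1/3 unhappy
(1,4)A 1/3 unhappy
(1,5)A 2/2 ok
(2,1)B 2/3 ok
(2,2)A 1/3 unhappy
(2,3)A 2/4 unhappy
(2,4)B 0/3 unhappy
(2,5)A 2/3 ok
(3,1)B 2/2 ok
(3,3)A 2/2 ok
(3,5)A 2/2 ok
(4,1)B 2/2 ok
(4,2)B 1/2 unhappy
(4,3)A 2/3 ok
(4,4)A 2/2 ok
(4,5)A 2/2 ok
Unsatisfied: (1,3), (1,4), (2,2), (2,3), (2,4), (4,2) — 6 in total.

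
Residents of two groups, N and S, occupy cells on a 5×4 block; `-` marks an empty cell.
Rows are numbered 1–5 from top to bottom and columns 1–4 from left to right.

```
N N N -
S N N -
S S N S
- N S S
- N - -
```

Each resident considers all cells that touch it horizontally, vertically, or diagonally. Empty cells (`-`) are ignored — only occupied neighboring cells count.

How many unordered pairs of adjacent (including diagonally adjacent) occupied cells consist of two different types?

15

Scan each occupied cell's neighbors to the right and below (and the two forward diagonals) so each pair is counted once.
Row 1: N(1,1)–N(1,2)= N(1,1)–S(2,1)≠ N(1,1)–N(2,2)= N(1,2)–N(1,3)= N(1,2)–N(2,2)= N(1,2)–N(2,3)= N(1,2)–S(2,1)≠ N(1,3)–N(2,3)= N(1,3)–N(2,2)=  → 2/9 unlike.
Row 2: S(2,1)–N(2,2)≠ S(2,1)–S(3,1)= S(2,1)–S(3,2)= N(2,2)–N(2,3)= N(2,2)–S(3,2)≠ N(2,2)–N(3,3)= N(2,2)–S(3,1)≠ N(2,3)–N(3,3)= N(2,3)–S(3,4)≠ N(2,3)–S(3,2)≠  → 5/10 unlike.
Row 3: S(3,1)–S(3,2)= S(3,1)–N(4,2)≠ S(3,2)–N(3,3)≠ S(3,2)–N(4,2)≠ S(3,2)–S(4,3)= N(3,3)–S(3,4)≠ N(3,3)–S(4,3)≠ N(3,3)–S(4,4)≠ N(3,3)–N(4,2)= S(3,4)–S(4,4)= S(3,4)–S(4,3)=  → 6/11 unlike.
Row 4: N(4,2)–S(4,3)≠ N(4,2)–N(5,2)= S(4,3)–S(4,4)= S(4,3)–N(5,2)≠  → 2/4 unlike.
Total adjacent occupied pairs: 34; unlike-type pairs: 15.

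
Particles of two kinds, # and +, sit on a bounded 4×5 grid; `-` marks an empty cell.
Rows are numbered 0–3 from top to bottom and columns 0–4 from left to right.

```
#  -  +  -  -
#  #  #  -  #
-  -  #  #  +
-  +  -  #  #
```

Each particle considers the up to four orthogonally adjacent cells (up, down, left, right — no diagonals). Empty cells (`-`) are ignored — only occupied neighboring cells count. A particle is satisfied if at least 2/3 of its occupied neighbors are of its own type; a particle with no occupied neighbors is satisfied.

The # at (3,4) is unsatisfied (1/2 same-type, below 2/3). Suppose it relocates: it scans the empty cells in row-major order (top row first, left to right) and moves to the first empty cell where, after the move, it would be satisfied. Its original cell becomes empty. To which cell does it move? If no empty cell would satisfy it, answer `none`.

Vacating (3,4). Empty cells in order:
  (0,1): 2/3 same-type → satisfied — stop here.

(0,1)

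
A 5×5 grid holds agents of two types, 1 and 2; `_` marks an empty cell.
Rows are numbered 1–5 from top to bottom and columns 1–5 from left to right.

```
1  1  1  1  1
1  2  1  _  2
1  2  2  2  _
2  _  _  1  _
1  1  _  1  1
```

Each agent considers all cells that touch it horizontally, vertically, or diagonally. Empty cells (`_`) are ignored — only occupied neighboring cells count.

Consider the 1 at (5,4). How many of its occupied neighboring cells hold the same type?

2

Occupied neighbors of (5,4): (4,4)=1, (5,5)=1.
Same type (1): 2 of 2.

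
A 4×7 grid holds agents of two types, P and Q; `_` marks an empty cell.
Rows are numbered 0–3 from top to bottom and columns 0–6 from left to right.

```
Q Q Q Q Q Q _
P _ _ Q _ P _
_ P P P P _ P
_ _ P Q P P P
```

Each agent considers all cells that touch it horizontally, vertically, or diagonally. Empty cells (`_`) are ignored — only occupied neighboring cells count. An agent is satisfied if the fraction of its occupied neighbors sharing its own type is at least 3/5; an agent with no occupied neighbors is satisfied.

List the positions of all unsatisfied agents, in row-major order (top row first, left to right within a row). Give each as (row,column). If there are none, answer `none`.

Row 0: (0,0)Q 1/2 unhappy · (0,1)Q 2/3 ok · (0,2)Q 3/3 ok · (0,3)Q 3/3 ok · (0,4)Q 3/4 ok · (0,5)Q 1/2 unhappy
Row 1: (1,0)P 1/3 unhappy · (1,3)Q 3/6 unhappy · (1,5)P 2/4 unhappy
Row 2: (2,1)P 3/3 ok · (2,2)P 3/5 ok · (2,3)P 4/6 ok · (2,4)P 4/6 ok · (2,6)P 3/3 ok
Row 3: (3,2)P 3/4 ok · (3,3)Q 0/5 unhappy · (3,4)P 3/4 ok · (3,5)P 4/4 ok · (3,6)P 2/2 ok

(0,0), (0,5), (1,0), (1,3), (1,5), (3,3)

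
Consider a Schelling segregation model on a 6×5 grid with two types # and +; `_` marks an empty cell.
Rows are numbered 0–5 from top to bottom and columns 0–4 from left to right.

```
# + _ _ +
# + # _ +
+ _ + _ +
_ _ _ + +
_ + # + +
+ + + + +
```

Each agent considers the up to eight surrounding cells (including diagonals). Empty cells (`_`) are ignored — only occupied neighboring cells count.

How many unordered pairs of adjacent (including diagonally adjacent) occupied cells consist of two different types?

14

Scan each occupied cell's neighbors to the right and below (and the two forward diagonals) so each pair is counted once.
From row 0: 4 unlike of 7 pairs (running 4/7).
From row 1: 4 unlike of 7 pairs (running 8/14).
From row 2: 0 unlike of 3 pairs (running 8/17).
From row 3: 1 unlike of 6 pairs (running 9/23).
From row 4: 5 unlike of 14 pairs (running 14/37).
From row 5: 0 unlike of 4 pairs (running 14/41).
Total adjacent occupied pairs: 41; unlike-type pairs: 14.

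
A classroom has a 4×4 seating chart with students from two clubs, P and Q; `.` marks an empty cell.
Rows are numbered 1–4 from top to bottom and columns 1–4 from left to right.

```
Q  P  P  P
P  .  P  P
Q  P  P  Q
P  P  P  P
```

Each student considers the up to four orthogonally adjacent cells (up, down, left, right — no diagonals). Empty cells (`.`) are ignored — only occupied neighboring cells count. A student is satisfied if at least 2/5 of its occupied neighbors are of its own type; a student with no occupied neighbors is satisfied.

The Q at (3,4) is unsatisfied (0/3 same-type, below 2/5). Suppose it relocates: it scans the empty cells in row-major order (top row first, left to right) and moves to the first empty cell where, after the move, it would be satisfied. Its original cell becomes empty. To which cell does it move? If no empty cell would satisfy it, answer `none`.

Vacating (3,4). Empty cells in order:
  (2,2): 0/4 same-type → still unsatisfied.

none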